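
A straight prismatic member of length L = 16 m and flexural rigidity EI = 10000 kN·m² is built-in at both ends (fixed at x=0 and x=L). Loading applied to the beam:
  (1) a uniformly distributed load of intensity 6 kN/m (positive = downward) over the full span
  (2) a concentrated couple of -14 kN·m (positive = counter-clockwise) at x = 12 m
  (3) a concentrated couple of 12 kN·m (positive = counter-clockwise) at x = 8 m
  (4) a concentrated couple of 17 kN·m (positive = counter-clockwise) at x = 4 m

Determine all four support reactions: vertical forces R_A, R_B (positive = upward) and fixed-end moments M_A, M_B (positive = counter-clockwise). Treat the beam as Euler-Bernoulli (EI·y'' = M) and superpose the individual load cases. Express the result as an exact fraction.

Load 1 — uniform load w=6 kN/m over full span:
  R_A = wL/2 = 6·16/2 = 48 kN
  M_A = wL²/12 = 6·16²/12 = 128 kN·m
  R_B = wL/2 = 6·16/2 = 48 kN
  M_B = -wL²/12 = -6·16²/12 = -128 kN·m
Load 2 — applied couple M₀=-14 kN·m at a=12 m (b=L-a=4):
  R_A = 6M₀ab/L³ = 6·(-14)·12·4/16³ = -63/64 kN
  M_A = M₀b(2a-b)/L² = (-14)·4·(2·12-4)/16² = -35/8 kN·m
  R_B = -6M₀ab/L³ = -6·(-14)·12·4/16³ = 63/64 kN
  M_B = M₀a(2b-a)/L² = (-14)·12·(2·4-12)/16² = 21/8 kN·m
Load 3 — applied couple M₀=12 kN·m at a=8 m (b=L-a=8):
  R_A = 6M₀ab/L³ = 6·12·8·8/16³ = 9/8 kN
  M_A = M₀b(2a-b)/L² = 12·8·(2·8-8)/16² = 3 kN·m
  R_B = -6M₀ab/L³ = -6·12·8·8/16³ = -9/8 kN
  M_B = M₀a(2b-a)/L² = 12·8·(2·8-8)/16² = 3 kN·m
Load 4 — applied couple M₀=17 kN·m at a=4 m (b=L-a=12):
  R_A = 6M₀ab/L³ = 6·17·4·12/16³ = 153/128 kN
  M_A = M₀b(2a-b)/L² = 17·12·(2·4-12)/16² = -51/16 kN·m
  R_B = -6M₀ab/L³ = -6·17·4·12/16³ = -153/128 kN
  M_B = M₀a(2b-a)/L² = 17·4·(2·12-4)/16² = 85/16 kN·m
Superposition: R_A = 6315/128 kN, M_A = 1975/16 kN·m, R_B = 5973/128 kN, M_B = -1873/16 kN·m

R_A = 6315/128 kN, M_A = 1975/16 kN·m, R_B = 5973/128 kN, M_B = -1873/16 kN·m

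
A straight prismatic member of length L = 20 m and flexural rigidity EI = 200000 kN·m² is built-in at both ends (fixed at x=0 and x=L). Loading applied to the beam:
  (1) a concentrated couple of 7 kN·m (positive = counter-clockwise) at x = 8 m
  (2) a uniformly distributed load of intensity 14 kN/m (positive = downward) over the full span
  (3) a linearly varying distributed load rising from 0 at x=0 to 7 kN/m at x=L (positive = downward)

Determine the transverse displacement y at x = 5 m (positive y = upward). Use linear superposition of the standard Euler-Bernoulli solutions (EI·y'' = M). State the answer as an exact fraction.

Load 1 — applied couple M₀=7 kN·m at a=8 m (b=L-a=12):
  y_1 = (R_Ax³/6 - M_Ax²/2)/EI  [x≤a] with R_A=63/125, M_A=21/25 = ((63/125)·5³/6 - (21/25)·5²/2)/200000 = 0 m
Load 2 — uniform load w=14 kN/m over full span:
  y_2 = -wx²(L-x)²/(24EI) = -14·5²·(20-5)²/(24·200000) = -21/1280 m
Load 3 — triangular load w₀=7 kN/m (0→w₀ over full span):
  y_3 = -w₀x²(L-x)²(x+2L)/(120LEI) = -7·5²·(20-5)²·(5+2·20)/(120·20·200000) = -189/51200 m
Superposition: y = Σ y_i = -1029/51200 m ≈ -0.020098 m

y(5) = -1029/51200 m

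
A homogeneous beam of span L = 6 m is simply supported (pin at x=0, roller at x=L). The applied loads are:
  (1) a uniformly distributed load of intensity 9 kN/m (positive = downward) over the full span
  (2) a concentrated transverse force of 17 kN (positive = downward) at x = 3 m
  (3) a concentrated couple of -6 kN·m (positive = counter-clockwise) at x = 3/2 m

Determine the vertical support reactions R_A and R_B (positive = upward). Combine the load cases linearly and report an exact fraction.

Load 1 — uniform load w=9 kN/m over full span:
  R_A = wL/2 = 9·6/2 = 27 kN
  R_B = wL/2 = 9·6/2 = 27 kN
Load 2 — point force P=17 kN at a=3 m (b=L-a=3):
  R_A = Pb/L = 17·3/6 = 17/2 kN
  R_B = Pa/L = 17·3/6 = 17/2 kN
Load 3 — applied couple M₀=-6 kN·m at a=3/2 m (b=L-a=9/2):
  R_A = M₀/L = (-6)/6 = -1 kN
  R_B = -M₀/L = -(-6)/6 = 1 kN
Superposition: R_A = 69/2 kN, R_B = 73/2 kN

R_A = 69/2 kN, R_B = 73/2 kN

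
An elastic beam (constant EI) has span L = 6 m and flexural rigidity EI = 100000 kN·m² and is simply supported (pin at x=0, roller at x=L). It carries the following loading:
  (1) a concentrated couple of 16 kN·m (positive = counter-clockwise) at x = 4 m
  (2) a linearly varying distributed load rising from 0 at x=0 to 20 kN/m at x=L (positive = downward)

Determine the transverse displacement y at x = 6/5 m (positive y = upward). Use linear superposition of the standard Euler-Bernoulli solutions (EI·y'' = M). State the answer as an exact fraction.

Load 1 — applied couple M₀=16 kN·m at a=4 m (b=L-a=2):
  y_1 = (M₀x³/(6L)+C₁x)/EI  [x≤a] with C₁=M₀(3b²-L²)/(6L)=-32/3 = (16·(6/5)³/(6·6)+(-32/3)·(6/5))/100000 = -47/390625 m
Load 2 — triangular load w₀=20 kN/m (0→w₀ over full span):
  y_2 = -w₀x(7L⁴-10L²x²+3x⁴)/(360LEI) = -20·(6/5)·(7·6⁴-10·6²·(6/5)²+3·(6/5)⁴)/(360·6·100000) = -9288/9765625 m
Superposition: y = Σ y_i = -10463/9765625 m ≈ -0.001071 m

y(6/5) = -10463/9765625 m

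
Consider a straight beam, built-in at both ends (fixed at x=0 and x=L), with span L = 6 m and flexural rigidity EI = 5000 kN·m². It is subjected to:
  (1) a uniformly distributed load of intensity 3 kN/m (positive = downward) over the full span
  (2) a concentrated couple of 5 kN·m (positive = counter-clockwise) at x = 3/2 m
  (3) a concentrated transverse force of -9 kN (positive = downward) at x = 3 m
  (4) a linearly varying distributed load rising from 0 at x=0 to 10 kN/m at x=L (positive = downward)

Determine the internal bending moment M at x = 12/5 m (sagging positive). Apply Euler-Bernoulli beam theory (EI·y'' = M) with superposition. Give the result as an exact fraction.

M(12/5) = 1543/400 kN·m

Load 1 — uniform load w=3 kN/m over full span:
  M_1 = wLx/2 - wL²/12 - wx²/2 = 3·6·(12/5)/2 - 3·6²/12 - 3·(12/5)²/2 = 99/25 kN·m
Load 2 — applied couple M₀=5 kN·m at a=3/2 m (b=L-a=9/2):
  M_2 = R_Ax - M_A - M₀  [x>a] with R_A=15/16, M_A=-15/16 = (15/16)·(12/5) - (-15/16) - 5 = -29/16 kN·m
Load 3 — point force P=-9 kN at a=3 m (b=L-a=3):
  M_3 = Pb²(3a+b)x/L³ - Pab²/L²  [x≤a] = (-9)·3²·(3·3+3)·(12/5)/6³ - (-9)·3·3²/6² = -81/20 kN·m
Load 4 — triangular load w₀=10 kN/m (0→w₀ over full span):
  M_4 = 3w₀Lx/20 - w₀L²/30 - w₀x³/(6L) = 3·10·6·(12/5)/20 - 10·6²/30 - 10·(12/5)³/(6·6) = 144/25 kN·m
Superposition: M = Σ M_i = 1543/400 kN·m ≈ 3.857500 kN·m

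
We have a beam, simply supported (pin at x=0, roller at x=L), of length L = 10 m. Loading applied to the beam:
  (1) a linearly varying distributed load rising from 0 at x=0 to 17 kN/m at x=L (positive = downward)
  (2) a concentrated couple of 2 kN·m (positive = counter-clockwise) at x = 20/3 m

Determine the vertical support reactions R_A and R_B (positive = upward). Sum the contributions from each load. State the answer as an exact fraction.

Load 1 — triangular load w₀=17 kN/m (0→w₀ over full span):
  R_A = w₀L/6 = 17·10/6 = 85/3 kN
  R_B = w₀L/3 = 17·10/3 = 170/3 kN
Load 2 — applied couple M₀=2 kN·m at a=20/3 m (b=L-a=10/3):
  R_A = M₀/L = 2/10 = 1/5 kN
  R_B = -M₀/L = -2/10 = -1/5 kN
Superposition: R_A = 428/15 kN, R_B = 847/15 kN

R_A = 428/15 kN, R_B = 847/15 kN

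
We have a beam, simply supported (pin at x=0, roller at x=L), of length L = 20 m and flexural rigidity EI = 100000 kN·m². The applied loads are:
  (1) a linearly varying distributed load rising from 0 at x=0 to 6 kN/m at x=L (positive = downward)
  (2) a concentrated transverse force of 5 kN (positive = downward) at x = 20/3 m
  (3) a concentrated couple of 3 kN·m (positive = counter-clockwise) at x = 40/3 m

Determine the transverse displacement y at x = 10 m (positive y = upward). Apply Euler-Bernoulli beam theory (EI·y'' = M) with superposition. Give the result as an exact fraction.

y(10) = -4537/64800 m

Load 1 — triangular load w₀=6 kN/m (0→w₀ over full span):
  y_1 = -w₀x(7L⁴-10L²x²+3x⁴)/(360LEI) = -6·10·(7·20⁴-10·20²·10²+3·10⁴)/(360·20·100000) = -1/16 m
Load 2 — point force P=5 kN at a=20/3 m (b=L-a=40/3):
  y_2 = -Pa(L-x)(2Lx-a²-x²)/(6LEI)  [x>a] = -5·(20/3)·(20-10)·(2·20·10-(20/3)²-10²)/(6·20·100000) = -23/3240 m
Load 3 — applied couple M₀=3 kN·m at a=40/3 m (b=L-a=20/3):
  y_3 = (M₀x³/(6L)+C₁x)/EI  [x≤a] with C₁=M₀(3b²-L²)/(6L)=-20/3 = (3·10³/(6·20)+(-20/3)·10)/100000 = -1/2400 m
Superposition: y = Σ y_i = -4537/64800 m ≈ -0.070015 m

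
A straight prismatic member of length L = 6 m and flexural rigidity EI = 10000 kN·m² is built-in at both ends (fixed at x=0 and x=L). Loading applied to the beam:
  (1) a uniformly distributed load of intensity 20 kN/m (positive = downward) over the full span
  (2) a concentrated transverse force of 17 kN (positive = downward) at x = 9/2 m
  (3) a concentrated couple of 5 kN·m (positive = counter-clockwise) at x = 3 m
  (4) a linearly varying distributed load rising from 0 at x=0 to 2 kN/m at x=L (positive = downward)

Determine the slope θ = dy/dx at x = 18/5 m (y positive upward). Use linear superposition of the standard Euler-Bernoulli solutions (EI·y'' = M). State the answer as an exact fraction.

θ(18/5) = 11607/6250000 rad

Load 1 — uniform load w=20 kN/m over full span:
  θ_1 = -wx(L-x)(L-2x)/(12EI) = -20·(18/5)·(6-(18/5))·(6-2·(18/5))/(12·10000) = 27/15625 rad
Load 2 — point force P=17 kN at a=9/2 m (b=L-a=3/2):
  θ_2 = -Pb²x(2aL-(3a+b)x)/(2L³EI)  [x≤a] = -17·(3/2)²·(18/5)·(2·(9/2)·6-(3·(9/2)+(3/2))·(18/5))/(2·6³·10000) = 0 rad
Load 3 — applied couple M₀=5 kN·m at a=3 m (b=L-a=3):
  θ_3 = (R_Ax²/2 - M_Ax - M₀(x-a))/EI  [x>a] with R_A=5/4, M_A=5/4 = ((5/4)·(18/5)²/2 - (5/4)·(18/5) - 5·((18/5)-3))/10000 = 3/50000 rad
Load 4 — triangular load w₀=2 kN/m (0→w₀ over full span):
  θ_4 = -w₀(2x(L-x)(L-2x)(x+2L)+x²(L-x)²)/(120LEI) = -2·(2·(18/5)·(6-(18/5))·(6-2·(18/5))·((18/5)+2·6)+(18/5)²·(6-(18/5))²)/(120·6·10000) = 27/390625 rad
Superposition: θ = Σ θ_i = 11607/6250000 rad ≈ 0.001857 rad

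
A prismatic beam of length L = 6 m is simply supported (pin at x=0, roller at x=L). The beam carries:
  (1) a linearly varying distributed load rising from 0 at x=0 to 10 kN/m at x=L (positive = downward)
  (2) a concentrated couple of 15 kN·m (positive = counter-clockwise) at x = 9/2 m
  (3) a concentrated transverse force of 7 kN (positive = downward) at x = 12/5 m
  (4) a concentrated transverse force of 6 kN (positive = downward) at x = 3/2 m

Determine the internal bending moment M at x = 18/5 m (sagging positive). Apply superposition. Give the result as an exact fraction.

M(18/5) = 1059/25 kN·m

Load 1 — triangular load w₀=10 kN/m (0→w₀ over full span):
  M_1 = w₀Lx/6 - w₀x³/(6L) = 10·6·(18/5)/6 - 10·(18/5)³/(6·6) = 576/25 kN·m
Load 2 — applied couple M₀=15 kN·m at a=9/2 m (b=L-a=3/2):
  M_2 = M₀x/L  [x≤a] = 15·(18/5)/6 = 9 kN·m
Load 3 — point force P=7 kN at a=12/5 m (b=L-a=18/5):
  M_3 = Pa(L-x)/L  [x>a] = 7·(12/5)·(6-(18/5))/6 = 168/25 kN·m
Load 4 — point force P=6 kN at a=3/2 m (b=L-a=9/2):
  M_4 = Pa(L-x)/L  [x>a] = 6·(3/2)·(6-(18/5))/6 = 18/5 kN·m
Superposition: M = Σ M_i = 1059/25 kN·m ≈ 42.360000 kN·m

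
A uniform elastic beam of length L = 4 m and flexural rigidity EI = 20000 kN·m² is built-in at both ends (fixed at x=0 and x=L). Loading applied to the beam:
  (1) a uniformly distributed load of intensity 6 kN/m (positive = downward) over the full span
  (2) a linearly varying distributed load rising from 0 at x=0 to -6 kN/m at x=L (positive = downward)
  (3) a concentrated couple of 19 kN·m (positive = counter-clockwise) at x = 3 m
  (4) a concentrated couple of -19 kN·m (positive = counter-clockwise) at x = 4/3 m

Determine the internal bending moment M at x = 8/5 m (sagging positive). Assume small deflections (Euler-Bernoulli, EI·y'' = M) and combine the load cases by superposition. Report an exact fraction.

M(8/5) = 80779/6000 kN·m

Load 1 — uniform load w=6 kN/m over full span:
  M_1 = wLx/2 - wL²/12 - wx²/2 = 6·4·(8/5)/2 - 6·4²/12 - 6·(8/5)²/2 = 88/25 kN·m
Load 2 — triangular load w₀=-6 kN/m (0→w₀ over full span):
  M_2 = 3w₀Lx/20 - w₀L²/30 - w₀x³/(6L) = 3·(-6)·4·(8/5)/20 - (-6)·4²/30 - (-6)·(8/5)³/(6·4) = -192/125 kN·m
Load 3 — applied couple M₀=19 kN·m at a=3 m (b=L-a=1):
  M_3 = R_Ax - M_A  [x≤a] with R_A=171/32, M_A=95/16 = (171/32)·(8/5) - (95/16) = 209/80 kN·m
Load 4 — applied couple M₀=-19 kN·m at a=4/3 m (b=L-a=8/3):
  M_4 = R_Ax - M_A - M₀  [x>a] with R_A=-19/3, M_A=0 = (-19/3)·(8/5) - 0 - (-19) = 133/15 kN·m
Superposition: M = Σ M_i = 80779/6000 kN·m ≈ 13.463167 kN·m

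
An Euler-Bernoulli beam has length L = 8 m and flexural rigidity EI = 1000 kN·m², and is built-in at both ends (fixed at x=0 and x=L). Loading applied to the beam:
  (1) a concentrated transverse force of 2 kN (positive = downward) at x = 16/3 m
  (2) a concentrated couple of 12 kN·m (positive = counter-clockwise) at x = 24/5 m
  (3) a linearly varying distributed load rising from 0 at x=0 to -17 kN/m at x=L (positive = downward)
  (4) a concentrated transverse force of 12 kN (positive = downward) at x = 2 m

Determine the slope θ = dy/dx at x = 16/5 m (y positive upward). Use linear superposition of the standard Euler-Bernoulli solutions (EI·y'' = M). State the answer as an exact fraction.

Load 1 — point force P=2 kN at a=16/3 m (b=L-a=8/3):
  θ_1 = -Pb²x(2aL-(3a+b)x)/(2L³EI)  [x≤a] = -2·(8/3)²·(16/5)·(2·(16/3)·8-(3·(16/3)+(8/3))·(16/5))/(2·8³·1000) = -32/28125 rad
Load 2 — applied couple M₀=12 kN·m at a=24/5 m (b=L-a=16/5):
  θ_2 = (R_Ax²/2 - M_Ax)/EI  [x≤a] with R_A=54/25, M_A=96/25 = ((54/25)·(16/5)²/2 - (96/25)·(16/5))/1000 = -96/78125 rad
Load 3 — triangular load w₀=-17 kN/m (0→w₀ over full span):
  θ_3 = -w₀(2x(L-x)(L-2x)(x+2L)+x²(L-x)²)/(120LEI) = -(-17)·(2·(16/5)·(8-(16/5))·(8-2·(16/5))·((16/5)+2·8)+(16/5)²·(8-(16/5))²)/(120·8·1000) = 1632/78125 rad
Load 4 — point force P=12 kN at a=2 m (b=L-a=6):
  θ_4 = Pa²(L-x)(2bL-(3b+a)(L-x))/(2L³EI)  [x>a] = 12·2²·(8-(16/5))·(2·6·8-(3·6+2)·(8-(16/5)))/(2·8³·1000) = 0 rad
Superposition: θ = Σ θ_i = 13024/703125 rad ≈ 0.018523 rad

θ(16/5) = 13024/703125 rad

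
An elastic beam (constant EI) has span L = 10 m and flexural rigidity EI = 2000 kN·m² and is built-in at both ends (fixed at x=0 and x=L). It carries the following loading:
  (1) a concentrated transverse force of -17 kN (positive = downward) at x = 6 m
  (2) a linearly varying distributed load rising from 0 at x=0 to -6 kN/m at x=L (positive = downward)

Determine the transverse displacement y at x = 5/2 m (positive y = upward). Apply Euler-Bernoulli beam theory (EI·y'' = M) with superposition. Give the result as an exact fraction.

Load 1 — point force P=-17 kN at a=6 m (b=L-a=4):
  y_1 = -Pb²x²(3aL-(3a+b)x)/(6L³EI)  [x≤a] = -(-17)·4²·(5/2)²·(3·6·10-(3·6+4)·(5/2))/(6·10³·2000) = 17/960 m
Load 2 — triangular load w₀=-6 kN/m (0→w₀ over full span):
  y_2 = -w₀x²(L-x)²(x+2L)/(120LEI) = -(-6)·(5/2)²·(10-(5/2))²·((5/2)+2·10)/(120·10·2000) = 81/4096 m
Superposition: y = Σ y_i = 2303/61440 m ≈ 0.037484 m

y(5/2) = 2303/61440 m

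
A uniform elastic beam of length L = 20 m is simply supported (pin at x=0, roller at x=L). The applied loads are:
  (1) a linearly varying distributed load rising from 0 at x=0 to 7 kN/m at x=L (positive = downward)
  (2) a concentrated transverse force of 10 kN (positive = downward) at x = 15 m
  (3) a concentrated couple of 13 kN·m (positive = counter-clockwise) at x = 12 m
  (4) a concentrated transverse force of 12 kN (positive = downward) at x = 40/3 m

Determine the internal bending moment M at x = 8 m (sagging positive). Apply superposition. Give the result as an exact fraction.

M(8) = 214 kN·m

Load 1 — triangular load w₀=7 kN/m (0→w₀ over full span):
  M_1 = w₀Lx/6 - w₀x³/(6L) = 7·20·8/6 - 7·8³/(6·20) = 784/5 kN·m
Load 2 — point force P=10 kN at a=15 m (b=L-a=5):
  M_2 = Pbx/L  [x≤a] = 10·5·8/20 = 20 kN·m
Load 3 — applied couple M₀=13 kN·m at a=12 m (b=L-a=8):
  M_3 = M₀x/L  [x≤a] = 13·8/20 = 26/5 kN·m
Load 4 — point force P=12 kN at a=40/3 m (b=L-a=20/3):
  M_4 = Pbx/L  [x≤a] = 12·(20/3)·8/20 = 32 kN·m
Superposition: M = Σ M_i = 214 kN·m ≈ 214.000000 kN·m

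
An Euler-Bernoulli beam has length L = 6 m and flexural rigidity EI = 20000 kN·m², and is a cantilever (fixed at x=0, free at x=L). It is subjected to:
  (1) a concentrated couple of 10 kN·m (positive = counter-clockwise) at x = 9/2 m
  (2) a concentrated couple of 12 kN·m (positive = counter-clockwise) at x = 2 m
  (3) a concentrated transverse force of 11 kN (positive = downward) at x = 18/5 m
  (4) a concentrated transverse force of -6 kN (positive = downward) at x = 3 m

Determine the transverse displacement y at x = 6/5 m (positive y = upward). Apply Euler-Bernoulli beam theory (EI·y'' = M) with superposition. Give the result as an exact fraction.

y(6/5) = 27/312500 m

Load 1 — applied couple M₀=10 kN·m at a=9/2 m (b=L-a=3/2):
  y_1 = M₀x²/(2EI)  [x≤a] = 10·(6/5)²/(2·20000) = 9/25000 m
Load 2 — applied couple M₀=12 kN·m at a=2 m (b=L-a=4):
  y_2 = M₀x²/(2EI)  [x≤a] = 12·(6/5)²/(2·20000) = 27/62500 m
Load 3 — point force P=11 kN at a=18/5 m (b=L-a=12/5):
  y_3 = -Px²(3a-x)/(6EI)  [x≤a] = -11·(6/5)²·(3·(18/5)-(6/5))/(6·20000) = -99/78125 m
Load 4 — point force P=-6 kN at a=3 m (b=L-a=3):
  y_4 = -Px²(3a-x)/(6EI)  [x≤a] = -(-6)·(6/5)²·(3·3-(6/5))/(6·20000) = 351/625000 m
Superposition: y = Σ y_i = 27/312500 m ≈ 0.000086 m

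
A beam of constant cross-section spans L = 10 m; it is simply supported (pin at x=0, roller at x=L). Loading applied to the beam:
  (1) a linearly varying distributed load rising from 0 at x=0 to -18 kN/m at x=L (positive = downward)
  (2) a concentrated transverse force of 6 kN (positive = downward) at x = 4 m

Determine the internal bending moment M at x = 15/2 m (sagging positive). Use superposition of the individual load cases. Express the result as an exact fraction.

M(15/2) = -1479/16 kN·m

Load 1 — triangular load w₀=-18 kN/m (0→w₀ over full span):
  M_1 = w₀Lx/6 - w₀x³/(6L) = (-18)·10·(15/2)/6 - (-18)·(15/2)³/(6·10) = -1575/16 kN·m
Load 2 — point force P=6 kN at a=4 m (b=L-a=6):
  M_2 = Pa(L-x)/L  [x>a] = 6·4·(10-(15/2))/10 = 6 kN·m
Superposition: M = Σ M_i = -1479/16 kN·m ≈ -92.437500 kN·m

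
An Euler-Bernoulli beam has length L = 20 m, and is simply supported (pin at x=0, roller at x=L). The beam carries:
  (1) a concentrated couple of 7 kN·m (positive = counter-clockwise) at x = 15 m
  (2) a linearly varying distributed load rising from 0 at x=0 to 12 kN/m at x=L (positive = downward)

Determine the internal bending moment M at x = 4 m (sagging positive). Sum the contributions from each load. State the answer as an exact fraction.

Load 1 — applied couple M₀=7 kN·m at a=15 m (b=L-a=5):
  M_1 = M₀x/L  [x≤a] = 7·4/20 = 7/5 kN·m
Load 2 — triangular load w₀=12 kN/m (0→w₀ over full span):
  M_2 = w₀Lx/6 - w₀x³/(6L) = 12·20·4/6 - 12·4³/(6·20) = 768/5 kN·m
Superposition: M = Σ M_i = 155 kN·m ≈ 155.000000 kN·m

M(4) = 155 kN·m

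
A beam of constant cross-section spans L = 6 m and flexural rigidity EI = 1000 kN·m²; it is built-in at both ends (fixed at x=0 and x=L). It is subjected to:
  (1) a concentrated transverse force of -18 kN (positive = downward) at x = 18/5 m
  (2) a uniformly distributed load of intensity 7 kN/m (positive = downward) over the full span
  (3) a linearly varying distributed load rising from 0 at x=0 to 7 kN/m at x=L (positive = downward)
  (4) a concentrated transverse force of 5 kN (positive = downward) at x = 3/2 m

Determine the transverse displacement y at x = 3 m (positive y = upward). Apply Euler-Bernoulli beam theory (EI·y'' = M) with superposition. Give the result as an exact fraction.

Load 1 — point force P=-18 kN at a=18/5 m (b=L-a=12/5):
  y_1 = -Pb²x²(3aL-(3a+b)x)/(6L³EI)  [x≤a] = -(-18)·(12/5)²·3²·(3·(18/5)·6-(3·(18/5)+(12/5))·3)/(6·6³·1000) = 567/31250 m
Load 2 — uniform load w=7 kN/m over full span:
  y_2 = -wx²(L-x)²/(24EI) = -7·3²·(6-3)²/(24·1000) = -189/8000 m
Load 3 — triangular load w₀=7 kN/m (0→w₀ over full span):
  y_3 = -w₀x²(L-x)²(x+2L)/(120LEI) = -7·3²·(6-3)²·(3+2·6)/(120·6·1000) = -189/16000 m
Load 4 — point force P=5 kN at a=3/2 m (b=L-a=9/2):
  y_4 = -Pa²(L-x)²(3bL-(3b+a)(L-x))/(6L³EI)  [x>a] = -5·(3/2)²·(6-3)²·(3·(9/2)·6-(3·(9/2)+(3/2))·(6-3))/(6·6³·1000) = -9/3200 m
Superposition: y = Σ y_i = -10053/500000 m ≈ -0.020106 m

y(3) = -10053/500000 m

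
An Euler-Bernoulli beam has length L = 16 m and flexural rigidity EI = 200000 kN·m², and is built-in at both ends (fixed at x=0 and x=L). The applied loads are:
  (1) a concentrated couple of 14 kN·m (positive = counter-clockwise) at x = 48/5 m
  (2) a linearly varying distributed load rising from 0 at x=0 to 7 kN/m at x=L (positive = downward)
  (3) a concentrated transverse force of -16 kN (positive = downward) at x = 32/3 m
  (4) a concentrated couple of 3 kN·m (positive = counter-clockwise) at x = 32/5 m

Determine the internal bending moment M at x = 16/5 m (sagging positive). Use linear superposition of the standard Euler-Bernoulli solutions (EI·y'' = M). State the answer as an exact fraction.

M(16/5) = -589/225 kN·m

Load 1 — applied couple M₀=14 kN·m at a=48/5 m (b=L-a=32/5):
  M_1 = R_Ax - M_A  [x≤a] with R_A=63/50, M_A=112/25 = (63/50)·(16/5) - (112/25) = -56/125 kN·m
Load 2 — triangular load w₀=7 kN/m (0→w₀ over full span):
  M_2 = 3w₀Lx/20 - w₀L²/30 - w₀x³/(6L) = 3·7·16·(16/5)/20 - 7·16²/30 - 7·(16/5)³/(6·16) = -3136/375 kN·m
Load 3 — point force P=-16 kN at a=32/3 m (b=L-a=16/3):
  M_3 = Pb²(3a+b)x/L³ - Pab²/L²  [x≤a] = (-16)·(16/3)²·(3·(32/3)+(16/3))·(16/5)/16³ - (-16)·(32/3)·(16/3)²/16² = 256/45 kN·m
Load 4 — applied couple M₀=3 kN·m at a=32/5 m (b=L-a=48/5):
  M_4 = R_Ax - M_A  [x≤a] with R_A=27/100, M_A=9/25 = (27/100)·(16/5) - (9/25) = 63/125 kN·m
Superposition: M = Σ M_i = -589/225 kN·m ≈ -2.617778 kN·m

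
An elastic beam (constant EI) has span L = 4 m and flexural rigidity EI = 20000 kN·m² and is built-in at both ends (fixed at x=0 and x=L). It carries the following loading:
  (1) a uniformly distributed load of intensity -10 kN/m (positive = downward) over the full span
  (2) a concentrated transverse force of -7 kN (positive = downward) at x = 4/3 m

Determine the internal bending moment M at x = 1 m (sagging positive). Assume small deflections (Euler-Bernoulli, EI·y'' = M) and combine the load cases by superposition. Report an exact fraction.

M(1) = -73/27 kN·m

Load 1 — uniform load w=-10 kN/m over full span:
  M_1 = wLx/2 - wL²/12 - wx²/2 = (-10)·4·1/2 - (-10)·4²/12 - (-10)·1²/2 = -5/3 kN·m
Load 2 — point force P=-7 kN at a=4/3 m (b=L-a=8/3):
  M_2 = Pb²(3a+b)x/L³ - Pab²/L²  [x≤a] = (-7)·(8/3)²·(3·(4/3)+(8/3))·1/4³ - (-7)·(4/3)·(8/3)²/4² = -28/27 kN·m
Superposition: M = Σ M_i = -73/27 kN·m ≈ -2.703704 kN·m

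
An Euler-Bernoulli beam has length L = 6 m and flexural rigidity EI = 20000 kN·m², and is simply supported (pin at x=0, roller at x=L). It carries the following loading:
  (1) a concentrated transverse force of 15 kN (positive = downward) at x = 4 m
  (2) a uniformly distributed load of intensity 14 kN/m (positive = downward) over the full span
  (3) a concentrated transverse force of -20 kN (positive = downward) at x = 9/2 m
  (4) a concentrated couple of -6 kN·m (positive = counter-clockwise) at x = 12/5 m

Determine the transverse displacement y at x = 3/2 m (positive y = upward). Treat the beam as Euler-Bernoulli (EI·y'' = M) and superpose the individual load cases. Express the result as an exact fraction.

Load 1 — point force P=15 kN at a=4 m (b=L-a=2):
  y_1 = -Pbx(L²-b²-x²)/(6LEI)  [x≤a] = -15·2·(3/2)·(6²-2²-(3/2)²)/(6·6·20000) = -119/64000 m
Load 2 — uniform load w=14 kN/m over full span:
  y_2 = -wx(L³-2Lx²+x³)/(24EI) = -14·(3/2)·(6³-2·6·(3/2)²+(3/2)³)/(24·20000) = -10773/1280000 m
Load 3 — point force P=-20 kN at a=9/2 m (b=L-a=3/2):
  y_3 = -Pbx(L²-b²-x²)/(6LEI)  [x≤a] = -(-20)·(3/2)·(3/2)·(6²-(3/2)²-(3/2)²)/(6·6·20000) = 63/32000 m
Load 4 — applied couple M₀=-6 kN·m at a=12/5 m (b=L-a=18/5):
  y_4 = (M₀x³/(6L)+C₁x)/EI  [x≤a] with C₁=M₀(3b²-L²)/(6L)=-12/25 = ((-6)·(3/2)³/(6·6)+(-12/25)·(3/2))/20000 = -513/8000000 m
Superposition: y = Σ y_i = -267877/32000000 m ≈ -0.008371 m

y(3/2) = -267877/32000000 m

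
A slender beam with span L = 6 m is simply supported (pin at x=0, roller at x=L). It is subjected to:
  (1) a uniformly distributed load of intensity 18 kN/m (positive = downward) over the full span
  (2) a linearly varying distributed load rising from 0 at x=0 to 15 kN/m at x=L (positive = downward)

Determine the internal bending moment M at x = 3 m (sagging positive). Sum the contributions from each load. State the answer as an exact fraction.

Load 1 — uniform load w=18 kN/m over full span:
  M_1 = wx(L-x)/2 = 18·3·(6-3)/2 = 81 kN·m
Load 2 — triangular load w₀=15 kN/m (0→w₀ over full span):
  M_2 = w₀Lx/6 - w₀x³/(6L) = 15·6·3/6 - 15·3³/(6·6) = 135/4 kN·m
Superposition: M = Σ M_i = 459/4 kN·m ≈ 114.750000 kN·m

M(3) = 459/4 kN·m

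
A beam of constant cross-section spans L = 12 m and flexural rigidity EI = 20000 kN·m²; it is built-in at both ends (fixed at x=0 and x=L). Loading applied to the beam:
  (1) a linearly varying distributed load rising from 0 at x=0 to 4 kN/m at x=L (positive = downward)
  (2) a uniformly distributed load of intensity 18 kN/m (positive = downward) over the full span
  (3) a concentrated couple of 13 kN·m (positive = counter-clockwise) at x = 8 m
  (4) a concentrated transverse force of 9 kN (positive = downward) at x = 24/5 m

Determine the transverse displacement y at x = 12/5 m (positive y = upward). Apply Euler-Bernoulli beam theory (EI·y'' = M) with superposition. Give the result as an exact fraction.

y(12/5) = -932743/39062500 m

Load 1 — triangular load w₀=4 kN/m (0→w₀ over full span):
  y_1 = -w₀x²(L-x)²(x+2L)/(120LEI) = -4·(12/5)²·(12-(12/5))²·((12/5)+2·12)/(120·12·20000) = -19008/9765625 m
Load 2 — uniform load w=18 kN/m over full span:
  y_2 = -wx²(L-x)²/(24EI) = -18·(12/5)²·(12-(12/5))²/(24·20000) = -7776/390625 m
Load 3 — applied couple M₀=13 kN·m at a=8 m (b=L-a=4):
  y_3 = (R_Ax³/6 - M_Ax²/2)/EI  [x≤a] with R_A=13/9, M_A=13/3 = ((13/9)·(12/5)³/6 - (13/3)·(12/5)²/2)/20000 = -143/312500 m
Load 4 — point force P=9 kN at a=24/5 m (b=L-a=36/5):
  y_4 = -Pb²x²(3aL-(3a+b)x)/(6L³EI)  [x≤a] = -9·(36/5)²·(12/5)²·(3·(24/5)·12-(3·(24/5)+(36/5))·(12/5))/(6·12³·20000) = -15309/9765625 m
Superposition: y = Σ y_i = -932743/39062500 m ≈ -0.023878 m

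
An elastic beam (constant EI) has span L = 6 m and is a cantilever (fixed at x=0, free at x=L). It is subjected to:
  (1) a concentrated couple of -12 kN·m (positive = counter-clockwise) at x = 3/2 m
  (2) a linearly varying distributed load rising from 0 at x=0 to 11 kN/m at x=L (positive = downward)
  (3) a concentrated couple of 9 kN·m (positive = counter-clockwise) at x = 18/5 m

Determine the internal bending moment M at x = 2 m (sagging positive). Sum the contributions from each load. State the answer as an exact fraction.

M(2) = -535/9 kN·m

Load 1 — applied couple M₀=-12 kN·m at a=3/2 m (b=L-a=9/2):
  M_1 = 0  [x>a] = 0 kN·m
Load 2 — triangular load w₀=11 kN/m (0→w₀ over full span):
  M_2 = w₀Lx/2 - w₀L²/3 - w₀x³/(6L) = 11·6·2/2 - 11·6²/3 - 11·2³/(6·6) = -616/9 kN·m
Load 3 — applied couple M₀=9 kN·m at a=18/5 m (b=L-a=12/5):
  M_3 = M₀  [x≤a] = 9 = 9 kN·m
Superposition: M = Σ M_i = -535/9 kN·m ≈ -59.444444 kN·m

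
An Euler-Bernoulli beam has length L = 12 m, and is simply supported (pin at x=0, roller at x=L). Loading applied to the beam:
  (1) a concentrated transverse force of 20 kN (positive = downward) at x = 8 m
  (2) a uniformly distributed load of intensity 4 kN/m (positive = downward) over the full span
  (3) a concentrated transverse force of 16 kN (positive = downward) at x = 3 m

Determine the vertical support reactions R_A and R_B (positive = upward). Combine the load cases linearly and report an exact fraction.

Load 1 — point force P=20 kN at a=8 m (b=L-a=4):
  R_A = Pb/L = 20·4/12 = 20/3 kN
  R_B = Pa/L = 20·8/12 = 40/3 kN
Load 2 — uniform load w=4 kN/m over full span:
  R_A = wL/2 = 4·12/2 = 24 kN
  R_B = wL/2 = 4·12/2 = 24 kN
Load 3 — point force P=16 kN at a=3 m (b=L-a=9):
  R_A = Pb/L = 16·9/12 = 12 kN
  R_B = Pa/L = 16·3/12 = 4 kN
Superposition: R_A = 128/3 kN, R_B = 124/3 kN

R_A = 128/3 kN, R_B = 124/3 kN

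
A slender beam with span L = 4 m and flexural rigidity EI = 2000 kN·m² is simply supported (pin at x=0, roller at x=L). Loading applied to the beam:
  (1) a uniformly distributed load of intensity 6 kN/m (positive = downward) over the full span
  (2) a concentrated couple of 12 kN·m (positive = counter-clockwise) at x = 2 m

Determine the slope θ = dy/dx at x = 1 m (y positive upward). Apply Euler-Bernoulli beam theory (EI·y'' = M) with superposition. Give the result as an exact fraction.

θ(1) = -23/4000 rad

Load 1 — uniform load w=6 kN/m over full span:
  θ_1 = -w(L³-6Lx²+4x³)/(24EI) = -6·(4³-6·4·1²+4·1³)/(24·2000) = -11/2000 rad
Load 2 — applied couple M₀=12 kN·m at a=2 m (b=L-a=2):
  θ_2 = (M₀x²/(2L)+C₁)/EI  [x≤a] with C₁=M₀(3b²-L²)/(6L)=-2 = (12·1²/(2·4)+(-2))/2000 = -1/4000 rad
Superposition: θ = Σ θ_i = -23/4000 rad ≈ -0.005750 rad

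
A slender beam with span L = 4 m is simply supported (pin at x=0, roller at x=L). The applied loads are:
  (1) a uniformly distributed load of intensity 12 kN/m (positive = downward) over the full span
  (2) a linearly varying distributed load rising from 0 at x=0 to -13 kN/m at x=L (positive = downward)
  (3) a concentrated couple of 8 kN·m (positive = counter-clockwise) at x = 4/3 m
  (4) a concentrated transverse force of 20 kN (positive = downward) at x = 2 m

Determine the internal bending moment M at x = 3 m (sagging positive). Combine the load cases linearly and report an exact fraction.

M(3) = 117/8 kN·m

Load 1 — uniform load w=12 kN/m over full span:
  M_1 = wx(L-x)/2 = 12·3·(4-3)/2 = 18 kN·m
Load 2 — triangular load w₀=-13 kN/m (0→w₀ over full span):
  M_2 = w₀Lx/6 - w₀x³/(6L) = (-13)·4·3/6 - (-13)·3³/(6·4) = -91/8 kN·m
Load 3 — applied couple M₀=8 kN·m at a=4/3 m (b=L-a=8/3):
  M_3 = M₀x/L - M₀  [x>a] = 8·3/4 - 8 = -2 kN·m
Load 4 — point force P=20 kN at a=2 m (b=L-a=2):
  M_4 = Pa(L-x)/L  [x>a] = 20·2·(4-3)/4 = 10 kN·m
Superposition: M = Σ M_i = 117/8 kN·m ≈ 14.625000 kN·m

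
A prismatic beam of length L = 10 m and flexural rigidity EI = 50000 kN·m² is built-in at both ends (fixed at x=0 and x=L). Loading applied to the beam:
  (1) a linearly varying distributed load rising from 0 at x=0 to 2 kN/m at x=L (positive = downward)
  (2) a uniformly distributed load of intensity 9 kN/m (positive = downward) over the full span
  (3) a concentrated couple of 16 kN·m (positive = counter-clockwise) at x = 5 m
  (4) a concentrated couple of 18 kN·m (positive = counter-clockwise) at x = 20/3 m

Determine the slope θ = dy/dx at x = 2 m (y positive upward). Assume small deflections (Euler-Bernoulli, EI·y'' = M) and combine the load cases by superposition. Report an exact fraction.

Load 1 — triangular load w₀=2 kN/m (0→w₀ over full span):
  θ_1 = -w₀(2x(L-x)(L-2x)(x+2L)+x²(L-x)²)/(120LEI) = -2·(2·2·(10-2)·(10-2·2)·(2+2·10)+2²·(10-2)²)/(120·10·50000) = -7/46875 rad
Load 2 — uniform load w=9 kN/m over full span:
  θ_2 = -wx(L-x)(L-2x)/(12EI) = -9·2·(10-2)·(10-2·2)/(12·50000) = -9/6250 rad
Load 3 — applied couple M₀=16 kN·m at a=5 m (b=L-a=5):
  θ_3 = (R_Ax²/2 - M_Ax)/EI  [x≤a] with R_A=12/5, M_A=4 = ((12/5)·2²/2 - 4·2)/50000 = -1/15625 rad
Load 4 — applied couple M₀=18 kN·m at a=20/3 m (b=L-a=10/3):
  θ_4 = (R_Ax²/2 - M_Ax)/EI  [x≤a] with R_A=12/5, M_A=6 = ((12/5)·2²/2 - 6·2)/50000 = -9/62500 rad
Superposition: θ = Σ θ_i = -337/187500 rad ≈ -0.001797 rad

θ(2) = -337/187500 rad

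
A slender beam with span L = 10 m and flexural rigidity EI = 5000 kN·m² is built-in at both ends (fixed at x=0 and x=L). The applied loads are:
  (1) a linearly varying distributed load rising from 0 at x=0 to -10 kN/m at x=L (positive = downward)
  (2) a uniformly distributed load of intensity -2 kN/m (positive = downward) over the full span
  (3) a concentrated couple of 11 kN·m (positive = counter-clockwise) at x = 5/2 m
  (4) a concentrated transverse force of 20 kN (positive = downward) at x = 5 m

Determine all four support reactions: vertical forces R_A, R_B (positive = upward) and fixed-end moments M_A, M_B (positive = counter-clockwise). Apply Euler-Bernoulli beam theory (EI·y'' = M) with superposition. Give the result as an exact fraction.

R_A = -1101/80 kN, M_A = -433/16 kN·m, R_B = -2899/80 kN, M_B = 2165/48 kN·m

Load 1 — triangular load w₀=-10 kN/m (0→w₀ over full span):
  R_A = 3w₀L/20 = 3·(-10)·10/20 = -15 kN
  M_A = w₀L²/30 = (-10)·10²/30 = -100/3 kN·m
  R_B = 7w₀L/20 = 7·(-10)·10/20 = -35 kN
  M_B = -w₀L²/20 = -(-10)·10²/20 = 50 kN·m
Load 2 — uniform load w=-2 kN/m over full span:
  R_A = wL/2 = (-2)·10/2 = -10 kN
  M_A = wL²/12 = (-2)·10²/12 = -50/3 kN·m
  R_B = wL/2 = (-2)·10/2 = -10 kN
  M_B = -wL²/12 = -(-2)·10²/12 = 50/3 kN·m
Load 3 — applied couple M₀=11 kN·m at a=5/2 m (b=L-a=15/2):
  R_A = 6M₀ab/L³ = 6·11·(5/2)·(15/2)/10³ = 99/80 kN
  M_A = M₀b(2a-b)/L² = 11·(15/2)·(2·(5/2)-(15/2))/10² = -33/16 kN·m
  R_B = -6M₀ab/L³ = -6·11·(5/2)·(15/2)/10³ = -99/80 kN
  M_B = M₀a(2b-a)/L² = 11·(5/2)·(2·(15/2)-(5/2))/10² = 55/16 kN·m
Load 4 — point force P=20 kN at a=5 m (b=L-a=5):
  R_A = Pb²(3a+b)/L³ = 20·5²·(3·5+5)/10³ = 10 kN
  M_A = Pab²/L² = 20·5·5²/10² = 25 kN·m
  R_B = Pa²(a+3b)/L³ = 20·5²·(5+3·5)/10³ = 10 kN
  M_B = -Pa²b/L² = -20·5²·5/10² = -25 kN·m
Superposition: R_A = -1101/80 kN, M_A = -433/16 kN·m, R_B = -2899/80 kN, M_B = 2165/48 kN·m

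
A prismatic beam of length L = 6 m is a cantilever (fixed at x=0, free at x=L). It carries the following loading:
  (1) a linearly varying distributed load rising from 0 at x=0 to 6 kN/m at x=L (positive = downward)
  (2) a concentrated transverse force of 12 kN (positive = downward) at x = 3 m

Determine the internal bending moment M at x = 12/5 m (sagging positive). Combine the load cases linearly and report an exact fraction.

Load 1 — triangular load w₀=6 kN/m (0→w₀ over full span):
  M_1 = w₀Lx/2 - w₀L²/3 - w₀x³/(6L) = 6·6·(12/5)/2 - 6·6²/3 - 6·(12/5)³/(6·6) = -3888/125 kN·m
Load 2 — point force P=12 kN at a=3 m (b=L-a=3):
  M_2 = -P(a-x)  [x≤a] = -12·(3-(12/5)) = -36/5 kN·m
Superposition: M = Σ M_i = -4788/125 kN·m ≈ -38.304000 kN·m

M(12/5) = -4788/125 kN·m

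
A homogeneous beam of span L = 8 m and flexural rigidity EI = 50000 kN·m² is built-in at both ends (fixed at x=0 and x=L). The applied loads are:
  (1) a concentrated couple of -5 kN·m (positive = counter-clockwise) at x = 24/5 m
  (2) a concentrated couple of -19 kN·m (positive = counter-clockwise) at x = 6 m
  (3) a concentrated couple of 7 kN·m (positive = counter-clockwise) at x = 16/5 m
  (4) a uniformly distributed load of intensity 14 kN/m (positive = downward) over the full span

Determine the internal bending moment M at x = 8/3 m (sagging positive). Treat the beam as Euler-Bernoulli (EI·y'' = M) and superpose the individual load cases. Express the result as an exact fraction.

M(8/3) = 91517/3600 kN·m

Load 1 — applied couple M₀=-5 kN·m at a=24/5 m (b=L-a=16/5):
  M_1 = R_Ax - M_A  [x≤a] with R_A=-9/10, M_A=-8/5 = (-9/10)·(8/3) - (-8/5) = -4/5 kN·m
Load 2 — applied couple M₀=-19 kN·m at a=6 m (b=L-a=2):
  M_2 = R_Ax - M_A  [x≤a] with R_A=-171/64, M_A=-95/16 = (-171/64)·(8/3) - (-95/16) = -19/16 kN·m
Load 3 — applied couple M₀=7 kN·m at a=16/5 m (b=L-a=24/5):
  M_3 = R_Ax - M_A  [x≤a] with R_A=63/50, M_A=21/25 = (63/50)·(8/3) - (21/25) = 63/25 kN·m
Load 4 — uniform load w=14 kN/m over full span:
  M_4 = wLx/2 - wL²/12 - wx²/2 = 14·8·(8/3)/2 - 14·8²/12 - 14·(8/3)²/2 = 224/9 kN·m
Superposition: M = Σ M_i = 91517/3600 kN·m ≈ 25.421389 kN·m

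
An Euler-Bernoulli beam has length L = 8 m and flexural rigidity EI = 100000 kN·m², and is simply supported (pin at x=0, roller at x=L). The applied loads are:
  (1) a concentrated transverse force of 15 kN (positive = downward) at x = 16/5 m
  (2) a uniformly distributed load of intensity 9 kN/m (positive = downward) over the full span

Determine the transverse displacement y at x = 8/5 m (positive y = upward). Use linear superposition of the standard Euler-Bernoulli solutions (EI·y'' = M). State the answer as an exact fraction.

y(8/5) = -7368/1953125 m

Load 1 — point force P=15 kN at a=16/5 m (b=L-a=24/5):
  y_1 = -Pbx(L²-b²-x²)/(6LEI)  [x≤a] = -15·(24/5)·(8/5)·(8²-(24/5)²-(8/5)²)/(6·8·100000) = -72/78125 m
Load 2 — uniform load w=9 kN/m over full span:
  y_2 = -wx(L³-2Lx²+x³)/(24EI) = -9·(8/5)·(8³-2·8·(8/5)²+(8/5)³)/(24·100000) = -5568/1953125 m
Superposition: y = Σ y_i = -7368/1953125 m ≈ -0.003772 m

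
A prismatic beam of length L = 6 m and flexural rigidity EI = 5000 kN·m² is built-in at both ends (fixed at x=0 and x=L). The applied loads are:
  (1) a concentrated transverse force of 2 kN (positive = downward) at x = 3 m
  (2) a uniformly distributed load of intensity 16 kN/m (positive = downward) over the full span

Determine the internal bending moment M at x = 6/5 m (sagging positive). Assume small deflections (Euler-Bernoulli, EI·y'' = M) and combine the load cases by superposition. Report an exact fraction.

Load 1 — point force P=2 kN at a=3 m (b=L-a=3):
  M_1 = Pb²(3a+b)x/L³ - Pab²/L²  [x≤a] = 2·3²·(3·3+3)·(6/5)/6³ - 2·3·3²/6² = -3/10 kN·m
Load 2 — uniform load w=16 kN/m over full span:
  M_2 = wLx/2 - wL²/12 - wx²/2 = 16·6·(6/5)/2 - 16·6²/12 - 16·(6/5)²/2 = -48/25 kN·m
Superposition: M = Σ M_i = -111/50 kN·m ≈ -2.220000 kN·m

M(6/5) = -111/50 kN·m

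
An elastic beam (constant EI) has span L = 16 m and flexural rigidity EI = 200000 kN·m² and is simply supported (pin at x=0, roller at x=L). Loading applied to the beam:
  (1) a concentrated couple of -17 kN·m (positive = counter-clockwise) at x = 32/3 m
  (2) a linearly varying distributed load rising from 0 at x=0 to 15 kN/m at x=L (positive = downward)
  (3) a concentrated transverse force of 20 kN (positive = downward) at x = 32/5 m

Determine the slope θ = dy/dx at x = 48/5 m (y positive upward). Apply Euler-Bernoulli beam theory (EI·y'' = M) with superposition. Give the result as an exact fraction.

θ(48/5) = 59189/28125000 rad

Load 1 — applied couple M₀=-17 kN·m at a=32/3 m (b=L-a=16/3):
  θ_1 = (M₀x²/(2L)+C₁)/EI  [x≤a] with C₁=M₀(3b²-L²)/(6L)=272/9 = ((-17)·(48/5)²/(2·16)+(272/9))/200000 = -527/5625000 rad
Load 2 — triangular load w₀=15 kN/m (0→w₀ over full span):
  θ_2 = -w₀(7L⁴-30L²x²+15x⁴)/(360LEI) = -15·(7·16⁴-30·16²·(48/5)²+15·(48/5)⁴)/(360·16·200000) = 1856/1171875 rad
Load 3 — point force P=20 kN at a=32/5 m (b=L-a=48/5):
  θ_3 = -Pa(2L²-6Lx+3x²+a²)/(6LEI)  [x>a] = -20·(32/5)·(2·16²-6·16·(48/5)+3·(48/5)²+(32/5)²)/(6·16·200000) = 48/78125 rad
Superposition: θ = Σ θ_i = 59189/28125000 rad ≈ 0.002104 rad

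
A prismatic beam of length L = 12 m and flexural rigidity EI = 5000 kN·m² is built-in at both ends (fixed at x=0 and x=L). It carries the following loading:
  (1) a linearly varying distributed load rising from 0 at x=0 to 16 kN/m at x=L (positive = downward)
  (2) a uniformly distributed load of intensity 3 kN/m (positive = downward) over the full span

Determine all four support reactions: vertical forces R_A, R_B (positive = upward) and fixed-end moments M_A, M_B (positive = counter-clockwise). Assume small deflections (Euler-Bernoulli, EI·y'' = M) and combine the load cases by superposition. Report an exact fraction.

R_A = 234/5 kN, M_A = 564/5 kN·m, R_B = 426/5 kN, M_B = -756/5 kN·m

Load 1 — triangular load w₀=16 kN/m (0→w₀ over full span):
  R_A = 3w₀L/20 = 3·16·12/20 = 144/5 kN
  M_A = w₀L²/30 = 16·12²/30 = 384/5 kN·m
  R_B = 7w₀L/20 = 7·16·12/20 = 336/5 kN
  M_B = -w₀L²/20 = -16·12²/20 = -576/5 kN·m
Load 2 — uniform load w=3 kN/m over full span:
  R_A = wL/2 = 3·12/2 = 18 kN
  M_A = wL²/12 = 3·12²/12 = 36 kN·m
  R_B = wL/2 = 3·12/2 = 18 kN
  M_B = -wL²/12 = -3·12²/12 = -36 kN·m
Superposition: R_A = 234/5 kN, M_A = 564/5 kN·m, R_B = 426/5 kN, M_B = -756/5 kN·m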